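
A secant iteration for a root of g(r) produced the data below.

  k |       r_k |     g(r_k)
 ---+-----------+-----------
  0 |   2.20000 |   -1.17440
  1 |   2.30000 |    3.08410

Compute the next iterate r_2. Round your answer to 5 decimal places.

r_2 = 2.30000 − 3.08410·(2.30000 − 2.20000) / (3.08410 − (-1.17440))
   = 2.30000 − (0.3084100)/(4.2585000) = 2.2275778

2.22758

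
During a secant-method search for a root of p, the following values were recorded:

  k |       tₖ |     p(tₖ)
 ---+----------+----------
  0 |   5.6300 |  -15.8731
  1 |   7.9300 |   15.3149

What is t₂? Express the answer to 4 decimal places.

t₂ = 7.9300 − 15.3149·(7.9300 − 5.6300) / (15.3149 − (-15.8731))
   = 7.9300 − (35.224270)/(31.188000) = 6.800583

6.8006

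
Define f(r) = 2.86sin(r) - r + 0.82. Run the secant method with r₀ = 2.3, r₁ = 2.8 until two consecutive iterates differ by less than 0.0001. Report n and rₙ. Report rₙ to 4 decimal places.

f(2.3) = 0.652717, f(2.8) = -1.021934
r₂ = 2.800000 − (-1.021934)·(0.500000)/(-1.674651) = 2.494881;  |Δ| = 0.305119
f(2.494881) = 0.048454
r₃ = 2.494881 − 0.048454·(-0.305119)/(1.070388) = 2.508694;  |Δ| = 0.013812
f(2.508694) = 0.002953
r₄ = 2.508694 − 0.002953·(0.013812)/(-0.045501) = 2.509590;  |Δ| = 0.000896
f(2.509590) = -0.000011
r₅ = 2.509590 − (-0.000011)·(0.000896)/(-0.002964) = 2.509587;  |Δ| = 0.000003
|r₅ − r₄| = 0.000003 < 0.0001

n = 5, rₙ = 2.5096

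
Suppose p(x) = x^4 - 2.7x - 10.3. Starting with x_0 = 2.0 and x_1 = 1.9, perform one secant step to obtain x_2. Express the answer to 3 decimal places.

p(2.0) = 0.30000, p(1.9) = -2.39790
x_2 = 1.90000 − (-2.39790)·(1.90000 − 2.00000) / (-2.39790 − 0.30000) = 1.90000 − (0.23979)/(-2.69790) = 1.98888

1.989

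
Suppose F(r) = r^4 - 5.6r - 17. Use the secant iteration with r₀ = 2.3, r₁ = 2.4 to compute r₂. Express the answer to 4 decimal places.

F(2.3) = -1.895900, F(2.4) = 2.737600
r₂ = 2.400000 − 2.737600·(2.400000 − 2.300000) / (2.737600 − (-1.895900)) = 2.400000 − (0.273760)/(4.633500) = 2.340917

2.3409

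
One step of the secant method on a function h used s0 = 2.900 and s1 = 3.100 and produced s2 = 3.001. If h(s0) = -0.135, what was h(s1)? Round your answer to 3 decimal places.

The secant line through (2.900, -0.135) and (3.100, h(s1)) crosses zero at s2 = 3.001.
So (2.900, -0.135), (3.100, h(s1)), (3.001, 0) are collinear:
h(s1) = -0.135 · (3.100 − 3.001) / (2.900 − 3.001) = -0.135 · (0.09900)/(-0.10100) = 0.13233

0.132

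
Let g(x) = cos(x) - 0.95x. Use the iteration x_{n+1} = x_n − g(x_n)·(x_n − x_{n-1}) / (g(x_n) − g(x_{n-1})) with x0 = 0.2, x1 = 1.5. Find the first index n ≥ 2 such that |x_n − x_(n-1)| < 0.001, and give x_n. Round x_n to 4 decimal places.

g(0.2) = 0.790067, g(1.5) = -1.354263
x2 = 1.500000 − (-1.354263)·(1.300000)/(-2.144329) = 0.678978;  |Δ| = 0.821022
g(0.678978) = 0.133186
x3 = 0.678978 − 0.133186·(-0.821022)/(1.487449) = 0.752492;  |Δ| = 0.073514
g(0.752492) = 0.015120
x4 = 0.752492 − 0.015120·(0.073514)/(-0.118066) = 0.761907;  |Δ| = 0.009415
g(0.761907) = -0.000291
x5 = 0.761907 − (-0.000291)·(0.009415)/(-0.015411) = 0.761729;  |Δ| = 0.000178
|x5 − x4| = 0.000178 < 0.001

n = 5, x_n = 0.7617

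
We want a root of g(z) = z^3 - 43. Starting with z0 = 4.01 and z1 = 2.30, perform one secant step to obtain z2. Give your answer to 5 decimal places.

g(4.01) = 21.4812010, g(2.30) = -30.8330000
z2 = 2.3000000 − (-30.8330000)·(2.3000000 − 4.0100000) / (-30.8330000 − 21.4812010) = 2.3000000 − (52.7244300)/(-52.3142010) = 3.3078416

3.30784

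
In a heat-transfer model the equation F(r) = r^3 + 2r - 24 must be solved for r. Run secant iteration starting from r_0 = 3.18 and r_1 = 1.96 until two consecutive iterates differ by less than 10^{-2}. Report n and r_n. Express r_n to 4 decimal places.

F(3.18) = 14.517432, F(1.96) = -12.550464
r_2 = 1.960000 − (-12.550464)·(-1.220000)/(-27.067896) = 2.525673;  |Δ| = 0.565673
F(2.525673) = -2.837334
r_3 = 2.525673 − (-2.837334)·(0.565673)/(9.713130) = 2.690913;  |Δ| = 0.165240
F(2.690913) = 0.866762
r_4 = 2.690913 − 0.866762·(0.165240)/(3.704097) = 2.652247;  |Δ| = 0.038666
F(2.652247) = -0.038511
r_5 = 2.652247 − (-0.038511)·(-0.038666)/(-0.905274) = 2.653892;  |Δ| = 0.001645
|r_5 − r_4| = 0.001645 < 10^{-2}

n = 5, r_n = 2.6539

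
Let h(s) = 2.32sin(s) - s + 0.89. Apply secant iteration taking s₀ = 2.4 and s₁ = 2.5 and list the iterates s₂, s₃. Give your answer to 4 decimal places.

h(2.4) = 0.057075, h(2.5) = -0.221545
s₂ = 2.500000 − (-0.221545)·(2.500000 − 2.400000) / (-0.221545 − 0.057075) = 2.500000 − (-0.022154)/(-0.278619) = 2.420485
h(2.420485) = 0.001219
s₃ = 2.420485 − 0.001219·(2.420485 − 2.500000) / (0.001219 − (-0.221545)) = 2.420485 − (-0.000097)/(0.222764) = 2.420920

2.4205, 2.4209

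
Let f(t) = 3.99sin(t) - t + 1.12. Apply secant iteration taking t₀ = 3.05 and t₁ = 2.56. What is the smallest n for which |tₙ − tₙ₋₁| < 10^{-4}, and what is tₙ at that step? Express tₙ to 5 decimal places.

f(3.05) = -1.5650561, f(2.56) = 0.7519282
t₂ = 2.5600000 − 0.7519282·(-0.4900000)/(2.3169843) = 2.7190191;  |Δ| = 0.1590191
f(2.7190191) = 0.0373156
t₃ = 2.7190191 − 0.0373156·(0.1590191)/(-0.7146126) = 2.7273228;  |Δ| = 0.0083037
f(2.7273228) = -0.0012613
t₄ = 2.7273228 − (-0.0012613)·(0.0083037)/(-0.0385769) = 2.7270513;  |Δ| = 0.0002715
f(2.7270513) = 0.0000018
t₅ = 2.7270513 − 0.0000018·(-0.0002715)/(0.0012631) = 2.7270517;  |Δ| = 0.0000004
|t₅ − t₄| = 0.0000004 < 10^{-4}

n = 5, tₙ = 2.72705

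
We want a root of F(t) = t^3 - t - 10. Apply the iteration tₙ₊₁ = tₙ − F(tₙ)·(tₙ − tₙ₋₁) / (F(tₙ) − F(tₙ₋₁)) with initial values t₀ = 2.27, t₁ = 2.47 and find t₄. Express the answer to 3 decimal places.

F(2.27) = -0.57292, F(2.47) = 2.59922
t₂ = 2.47000 − 2.59922·(2.47000 − 2.27000) / (2.59922 − (-0.57292)) = 2.47000 − (0.51984)/(3.17214) = 2.30612
F(2.30612) = -0.04171
t₃ = 2.30612 − (-0.04171)·(2.30612 − 2.47000) / (-0.04171 − 2.59922) = 2.30612 − (0.00684)/(-2.64093) = 2.30871
F(2.30871) = -0.00296
t₄ = 2.30871 − (-0.00296)·(2.30871 − 2.30612) / (-0.00296 − (-0.04171)) = 2.30871 − (-0.00001)/(0.03875) = 2.30891

2.309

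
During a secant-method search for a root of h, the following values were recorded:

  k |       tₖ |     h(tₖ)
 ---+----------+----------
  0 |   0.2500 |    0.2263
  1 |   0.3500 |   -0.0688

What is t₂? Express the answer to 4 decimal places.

0.3267

t₂ = 0.3500 − (-0.0688)·(0.3500 − 0.2500) / (-0.0688 − 0.2263)
   = 0.3500 − (-0.006880)/(-0.295100) = 0.326686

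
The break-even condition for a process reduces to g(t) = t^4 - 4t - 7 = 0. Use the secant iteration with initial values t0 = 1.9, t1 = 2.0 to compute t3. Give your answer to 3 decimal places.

1.963

g(1.9) = -1.56790, g(2.0) = 1.00000
t2 = 2.00000 − 1.00000·(2.00000 − 1.90000) / (1.00000 − (-1.56790)) = 2.00000 − (0.10000)/(2.56790) = 1.96106
g(1.96106) = -0.05446
t3 = 1.96106 − (-0.05446)·(1.96106 − 2.00000) / (-0.05446 − 1.00000) = 1.96106 − (0.00212)/(-1.05446) = 1.96307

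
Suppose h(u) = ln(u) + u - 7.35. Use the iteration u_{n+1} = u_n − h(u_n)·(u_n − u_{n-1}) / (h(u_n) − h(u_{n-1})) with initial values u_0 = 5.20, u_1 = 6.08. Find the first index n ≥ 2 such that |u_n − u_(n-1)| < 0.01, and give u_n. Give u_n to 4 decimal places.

h(5.20) = -0.501341, h(6.08) = 0.535005
u_2 = 6.080000 − 0.535005·(0.880000)/(1.036346) = 5.625708;  |Δ| = 0.454292
h(5.625708) = 0.003054
u_3 = 5.625708 − 0.003054·(-0.454292)/(-0.531950) = 5.623099;  |Δ| = 0.002608
|u_3 − u_2| = 0.002608 < 0.01

n = 3, u_n = 5.6231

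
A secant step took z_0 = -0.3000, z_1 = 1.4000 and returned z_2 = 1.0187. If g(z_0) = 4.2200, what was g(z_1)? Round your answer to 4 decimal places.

The secant line through (-0.3000, 4.2200) and (1.4000, g(z_1)) crosses zero at z_2 = 1.0187.
So (-0.3000, 4.2200), (1.4000, g(z_1)), (1.0187, 0) are collinear:
g(z_1) = 4.2200 · (1.4000 − 1.0187) / (-0.3000 − 1.0187) = 4.2200 · (0.381300)/(-1.318700) = -1.220206

-1.2202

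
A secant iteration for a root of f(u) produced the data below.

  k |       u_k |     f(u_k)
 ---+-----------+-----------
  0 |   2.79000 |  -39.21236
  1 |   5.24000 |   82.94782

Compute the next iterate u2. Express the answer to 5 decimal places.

u2 = 5.24000 − 82.94782·(5.24000 − 2.79000) / (82.94782 − (-39.21236))
   = 5.24000 − (203.2221590)/(122.1601800) = 3.5764288

3.57643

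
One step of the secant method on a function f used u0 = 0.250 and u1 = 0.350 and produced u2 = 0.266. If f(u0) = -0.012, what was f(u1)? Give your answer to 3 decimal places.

0.063

The secant line through (0.250, -0.012) and (0.350, f(u1)) crosses zero at u2 = 0.266.
So (0.250, -0.012), (0.350, f(u1)), (0.266, 0) are collinear:
f(u1) = -0.012 · (0.350 − 0.266) / (0.250 − 0.266) = -0.012 · (0.08400)/(-0.01600) = 0.06300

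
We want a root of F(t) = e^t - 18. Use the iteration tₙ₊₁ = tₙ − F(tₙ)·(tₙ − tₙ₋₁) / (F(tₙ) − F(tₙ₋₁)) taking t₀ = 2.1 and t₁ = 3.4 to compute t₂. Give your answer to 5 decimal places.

2.68648

F(2.1) = -9.8338301, F(3.4) = 11.9641000
t₂ = 3.4000000 − 11.9641000·(3.4000000 − 2.1000000) / (11.9641000 − (-9.8338301)) = 3.4000000 − (15.5533301)/(21.7979301) = 2.6864767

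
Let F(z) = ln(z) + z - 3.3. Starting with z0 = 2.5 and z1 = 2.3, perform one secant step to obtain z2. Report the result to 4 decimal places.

F(2.5) = 0.116291, F(2.3) = -0.167091
z2 = 2.300000 − (-0.167091)·(2.300000 − 2.500000) / (-0.167091 − 0.116291) = 2.300000 − (0.033418)/(-0.283382) = 2.417926

2.4179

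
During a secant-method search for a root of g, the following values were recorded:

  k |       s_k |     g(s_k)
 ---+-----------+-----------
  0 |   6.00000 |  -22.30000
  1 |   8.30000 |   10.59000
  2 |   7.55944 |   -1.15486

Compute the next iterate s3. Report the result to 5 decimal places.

s3 = 7.55944 − (-1.15486)·(7.55944 − 8.30000) / (-1.15486 − 10.59000)
   = 7.55944 − (0.8552431)/(-11.7448600) = 7.6322585

7.63226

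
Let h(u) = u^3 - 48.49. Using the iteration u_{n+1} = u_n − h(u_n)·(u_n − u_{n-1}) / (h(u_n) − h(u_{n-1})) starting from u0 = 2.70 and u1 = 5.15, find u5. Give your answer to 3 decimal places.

3.646

h(2.70) = -28.80700, h(5.15) = 88.10088
u2 = 5.15000 − 88.10088·(5.15000 − 2.70000) / (88.10088 − (-28.80700)) = 5.15000 − (215.84714)/(116.90788) = 3.30370
h(3.30370) = -12.43202
u3 = 3.30370 − (-12.43202)·(3.30370 − 5.15000) / (-12.43202 − 88.10088) = 3.30370 − (22.95326)/(-100.53290) = 3.53201
h(3.53201) = -4.42766
u4 = 3.53201 − (-4.42766)·(3.53201 − 3.30370) / (-4.42766 − (-12.43202)) = 3.53201 − (-1.01091)/(8.00436) = 3.65831
h(3.65831) = 0.46998
u5 = 3.65831 − 0.46998·(3.65831 − 3.53201) / (0.46998 − (-4.42766)) = 3.65831 − (0.05936)/(4.89764) = 3.64619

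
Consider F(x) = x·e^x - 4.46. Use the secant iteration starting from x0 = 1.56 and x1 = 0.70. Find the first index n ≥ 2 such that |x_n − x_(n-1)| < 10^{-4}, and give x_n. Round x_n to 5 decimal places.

n = 7, x_n = 1.26225

F(1.56) = 2.9637611, F(0.70) = -3.0503731
x2 = 0.7000000 − (-3.0503731)·(-0.8600000)/(-6.0141342) = 1.1361926;  |Δ| = 0.4361926
F(1.1361926) = -0.9208894
x3 = 1.1361926 − (-0.9208894)·(0.4361926)/(2.1294837) = 1.3248229;  |Δ| = 0.1886303
F(1.3248229) = 0.5233467
x4 = 1.3248229 − 0.5233467·(0.1886303)/(1.4442361) = 1.2564691;  |Δ| = 0.0683538
F(1.2564691) = -0.0460298
x5 = 1.2564691 − (-0.0460298)·(-0.0683538)/(-0.5693764) = 1.2619950;  |Δ| = 0.0055259
F(1.2619950) = -0.0020512
x6 = 1.2619950 − (-0.0020512)·(0.0055259)/(0.0439786) = 1.2622527;  |Δ| = 0.0002577
F(1.2622527) = 0.0000086
x7 = 1.2622527 − 0.0000086·(0.0002577)/(0.0020597) = 1.2622516;  |Δ| = 0.0000011
|x7 − x6| = 0.0000011 < 10^{-4}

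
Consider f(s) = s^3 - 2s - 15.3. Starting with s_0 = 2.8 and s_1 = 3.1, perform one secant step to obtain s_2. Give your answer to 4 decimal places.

2.7564

f(2.8) = 1.052000, f(3.1) = 8.291000
s_2 = 3.100000 − 8.291000·(3.100000 − 2.800000) / (8.291000 − 1.052000) = 3.100000 − (2.487300)/(7.239000) = 2.756403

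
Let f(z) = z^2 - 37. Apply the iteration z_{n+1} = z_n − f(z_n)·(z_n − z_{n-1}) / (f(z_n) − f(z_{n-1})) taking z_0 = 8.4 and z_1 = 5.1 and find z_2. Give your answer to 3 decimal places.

f(8.4) = 33.56000, f(5.1) = -10.99000
z_2 = 5.10000 − (-10.99000)·(5.10000 − 8.40000) / (-10.99000 − 33.56000) = 5.10000 − (36.26700)/(-44.55000) = 5.91407

5.914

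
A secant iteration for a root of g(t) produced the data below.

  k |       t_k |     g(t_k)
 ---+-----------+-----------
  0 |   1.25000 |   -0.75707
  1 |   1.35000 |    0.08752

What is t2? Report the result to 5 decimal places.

1.33964

t2 = 1.35000 − 0.08752·(1.35000 − 1.25000) / (0.08752 − (-0.75707))
   = 1.35000 − (0.0087520)/(0.8445900) = 1.3396376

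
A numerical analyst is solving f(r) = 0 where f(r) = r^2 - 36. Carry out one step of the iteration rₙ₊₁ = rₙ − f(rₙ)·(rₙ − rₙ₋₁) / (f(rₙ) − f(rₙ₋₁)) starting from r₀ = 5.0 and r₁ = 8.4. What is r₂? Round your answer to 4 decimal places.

5.8209

f(5.0) = -11.000000, f(8.4) = 34.560000
r₂ = 8.400000 − 34.560000·(8.400000 − 5.000000) / (34.560000 − (-11.000000)) = 8.400000 − (117.504000)/(45.560000) = 5.820896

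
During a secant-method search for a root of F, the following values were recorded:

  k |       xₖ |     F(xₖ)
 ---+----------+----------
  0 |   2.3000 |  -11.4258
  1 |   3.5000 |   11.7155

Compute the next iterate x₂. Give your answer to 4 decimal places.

2.8925

x₂ = 3.5000 − 11.7155·(3.5000 − 2.3000) / (11.7155 − (-11.4258))
   = 3.5000 − (14.058600)/(23.141300) = 2.892489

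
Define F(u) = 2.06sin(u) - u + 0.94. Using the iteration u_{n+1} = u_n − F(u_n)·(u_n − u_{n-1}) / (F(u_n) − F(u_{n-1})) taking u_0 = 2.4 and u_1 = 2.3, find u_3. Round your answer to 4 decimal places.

2.3726

F(2.4) = -0.068546, F(2.3) = 0.176153
u_2 = 2.300000 − 0.176153·(2.300000 − 2.400000) / (0.176153 − (-0.068546)) = 2.300000 − (-0.017615)/(0.244699) = 2.371988
F(2.371988) = 0.001467
u_3 = 2.371988 − 0.001467·(2.371988 − 2.300000) / (0.001467 − 0.176153) = 2.371988 − (0.000106)/(-0.174686) = 2.372592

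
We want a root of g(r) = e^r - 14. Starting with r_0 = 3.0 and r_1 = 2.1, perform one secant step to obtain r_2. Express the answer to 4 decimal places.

g(3.0) = 6.085537, g(2.1) = -5.833830
r_2 = 2.100000 − (-5.833830)·(2.100000 − 3.000000) / (-5.833830 − 6.085537) = 2.100000 − (5.250447)/(-11.919367) = 2.540497

2.5405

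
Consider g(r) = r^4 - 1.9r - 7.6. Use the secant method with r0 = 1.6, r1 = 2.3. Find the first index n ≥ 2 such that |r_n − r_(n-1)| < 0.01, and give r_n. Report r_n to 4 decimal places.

g(1.6) = -4.086400, g(2.3) = 16.014100
r2 = 2.300000 − 16.014100·(0.700000)/(20.100500) = 1.742309;  |Δ| = 0.557691
g(1.742309) = -1.695275
r3 = 1.742309 − (-1.695275)·(-0.557691)/(-17.709375) = 1.795695;  |Δ| = 0.053386
g(1.795695) = -0.614282
r4 = 1.795695 − (-0.614282)·(0.053386)/(1.080993) = 1.826032;  |Δ| = 0.030337
g(1.826032) = 0.048725
r5 = 1.826032 − 0.048725·(0.030337)/(0.663007) = 1.823803;  |Δ| = 0.002230
|r5 − r4| = 0.002230 < 0.01

n = 5, r_n = 1.8238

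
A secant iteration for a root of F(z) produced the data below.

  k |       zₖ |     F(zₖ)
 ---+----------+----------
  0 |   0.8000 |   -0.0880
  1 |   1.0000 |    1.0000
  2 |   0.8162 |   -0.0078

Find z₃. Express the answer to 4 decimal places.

0.8176

z₃ = 0.8162 − (-0.0078)·(0.8162 − 1.0000) / (-0.0078 − 1.0000)
   = 0.8162 − (0.001434)/(-1.007800) = 0.817623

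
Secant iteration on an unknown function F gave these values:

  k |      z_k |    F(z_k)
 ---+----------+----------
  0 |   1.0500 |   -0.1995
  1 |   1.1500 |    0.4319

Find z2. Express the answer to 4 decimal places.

1.0816

z2 = 1.1500 − 0.4319·(1.1500 − 1.0500) / (0.4319 − (-0.1995))
   = 1.1500 − (0.043190)/(0.631400) = 1.081596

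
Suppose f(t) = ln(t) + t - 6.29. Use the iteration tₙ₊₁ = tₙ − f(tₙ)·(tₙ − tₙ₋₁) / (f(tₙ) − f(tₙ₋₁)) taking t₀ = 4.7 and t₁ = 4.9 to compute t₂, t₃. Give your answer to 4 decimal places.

f(4.7) = -0.042437, f(4.9) = 0.199235
t₂ = 4.900000 − 0.199235·(4.900000 − 4.700000) / (0.199235 − (-0.042437)) = 4.900000 − (0.039847)/(0.241673) = 4.735120
f(4.735120) = 0.000127
t₃ = 4.735120 − 0.000127·(4.735120 − 4.900000) / (0.000127 − 0.199235) = 4.735120 − (-0.000021)/(-0.199108) = 4.735015

4.7351, 4.7350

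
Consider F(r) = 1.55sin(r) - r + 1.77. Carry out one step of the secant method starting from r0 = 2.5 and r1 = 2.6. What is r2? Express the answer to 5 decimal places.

F(2.5) = 0.1976318, F(2.6) = -0.0309729
r2 = 2.6000000 − (-0.0309729)·(2.6000000 − 2.5000000) / (-0.0309729 − 0.1976318) = 2.6000000 − (-0.0030973)/(-0.2286047) = 2.5864513

2.58645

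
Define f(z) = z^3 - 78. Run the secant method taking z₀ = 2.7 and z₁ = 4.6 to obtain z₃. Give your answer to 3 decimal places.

f(2.7) = -58.31700, f(4.6) = 19.33600
z₂ = 4.60000 − 19.33600·(4.60000 − 2.70000) / (19.33600 − (-58.31700)) = 4.60000 − (36.73840)/(77.65300) = 4.12689
f(4.12689) = -7.71402
z₃ = 4.12689 − (-7.71402)·(4.12689 − 4.60000) / (-7.71402 − 19.33600) = 4.12689 − (3.64958)/(-27.05002) = 4.26181

4.262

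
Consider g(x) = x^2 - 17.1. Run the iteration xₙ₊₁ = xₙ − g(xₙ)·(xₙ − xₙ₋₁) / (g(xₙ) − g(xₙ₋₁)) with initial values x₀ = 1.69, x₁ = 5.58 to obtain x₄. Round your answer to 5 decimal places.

g(1.69) = -14.2439000, g(5.58) = 14.0364000
x₂ = 5.5800000 − 14.0364000·(5.5800000 − 1.6900000) / (14.0364000 − (-14.2439000)) = 5.5800000 − (54.6015960)/(28.2803000) = 3.6492710
g(3.6492710) = -3.7828213
x₃ = 3.6492710 − (-3.7828213)·(3.6492710 − 5.5800000) / (-3.7828213 − 14.0364000) = 3.6492710 − (7.3036029)/(-17.8192213) = 4.0591431
g(4.0591431) = -0.6233569
x₄ = 4.0591431 − (-0.6233569)·(4.0591431 − 3.6492710) / (-0.6233569 − (-3.7828213)) = 4.0591431 − (-0.2554966)/(3.1594644) = 4.1400102

4.14001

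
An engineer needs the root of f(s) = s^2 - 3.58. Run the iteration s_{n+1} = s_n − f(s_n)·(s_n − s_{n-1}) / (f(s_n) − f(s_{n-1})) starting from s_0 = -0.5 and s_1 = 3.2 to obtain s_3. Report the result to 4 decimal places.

1.5068

f(-0.5) = -3.330000, f(3.2) = 6.660000
s_2 = 3.200000 − 6.660000·(3.200000 − (-0.500000)) / (6.660000 − (-3.330000)) = 3.200000 − (24.642000)/(9.990000) = 0.733333
f(0.733333) = -3.042222
s_3 = 0.733333 − (-3.042222)·(0.733333 − 3.200000) / (-3.042222 − 6.660000) = 0.733333 − (7.504148)/(-9.702222) = 1.506780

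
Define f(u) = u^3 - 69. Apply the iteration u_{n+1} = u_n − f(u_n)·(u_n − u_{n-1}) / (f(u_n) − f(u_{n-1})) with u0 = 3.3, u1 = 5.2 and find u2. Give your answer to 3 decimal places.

f(3.3) = -33.06300, f(5.2) = 71.60800
u2 = 5.20000 − 71.60800·(5.20000 − 3.30000) / (71.60800 − (-33.06300)) = 5.20000 − (136.05520)/(104.67100) = 3.90016

3.900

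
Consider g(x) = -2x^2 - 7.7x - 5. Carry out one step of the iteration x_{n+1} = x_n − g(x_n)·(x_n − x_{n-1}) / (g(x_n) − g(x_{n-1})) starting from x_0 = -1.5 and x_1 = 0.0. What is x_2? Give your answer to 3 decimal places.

g(-1.5) = 2.05000, g(0.0) = -5.00000
x_2 = 0.00000 − (-5.00000)·(0.00000 − (-1.50000)) / (-5.00000 − 2.05000) = 0.00000 − (-7.50000)/(-7.05000) = -1.06383

-1.064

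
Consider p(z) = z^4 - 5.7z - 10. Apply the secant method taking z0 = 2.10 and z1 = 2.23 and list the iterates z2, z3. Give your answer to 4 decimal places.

2.1722, 2.1754

p(2.10) = -2.521900, p(2.23) = 2.018734
z2 = 2.230000 − 2.018734·(2.230000 − 2.100000) / (2.018734 − (-2.521900)) = 2.230000 − (0.262435)/(4.540634) = 2.172203
p(2.172203) = -0.117640
z3 = 2.172203 − (-0.117640)·(2.172203 − 2.230000) / (-0.117640 − 2.018734) = 2.172203 − (0.006799)/(-2.136375) = 2.175386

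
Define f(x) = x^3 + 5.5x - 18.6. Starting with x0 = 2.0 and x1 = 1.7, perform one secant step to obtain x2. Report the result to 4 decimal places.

f(2.0) = 0.400000, f(1.7) = -4.337000
x2 = 1.700000 − (-4.337000)·(1.700000 − 2.000000) / (-4.337000 − 0.400000) = 1.700000 − (1.301100)/(-4.737000) = 1.974668

1.9747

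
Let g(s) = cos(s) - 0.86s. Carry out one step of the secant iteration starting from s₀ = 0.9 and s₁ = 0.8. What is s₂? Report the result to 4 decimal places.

g(0.9) = -0.152390, g(0.8) = 0.008707
s₂ = 0.800000 − 0.008707·(0.800000 − 0.900000) / (0.008707 − (-0.152390)) = 0.800000 − (-0.000871)/(0.161097) = 0.805405

0.8054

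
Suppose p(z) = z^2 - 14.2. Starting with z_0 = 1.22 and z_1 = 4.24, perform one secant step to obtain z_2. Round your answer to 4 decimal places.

3.5481

p(1.22) = -12.711600, p(4.24) = 3.777600
z_2 = 4.240000 − 3.777600·(4.240000 − 1.220000) / (3.777600 − (-12.711600)) = 4.240000 − (11.408352)/(16.489200) = 3.548132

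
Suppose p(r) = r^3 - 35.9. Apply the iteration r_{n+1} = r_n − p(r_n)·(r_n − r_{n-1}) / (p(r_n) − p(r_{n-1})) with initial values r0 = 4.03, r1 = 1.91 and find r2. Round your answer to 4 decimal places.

2.9588

p(4.03) = 29.550827, p(1.91) = -28.932129
r2 = 1.910000 − (-28.932129)·(1.910000 − 4.030000) / (-28.932129 − 29.550827) = 1.910000 − (61.336113)/(-58.482956) = 2.958786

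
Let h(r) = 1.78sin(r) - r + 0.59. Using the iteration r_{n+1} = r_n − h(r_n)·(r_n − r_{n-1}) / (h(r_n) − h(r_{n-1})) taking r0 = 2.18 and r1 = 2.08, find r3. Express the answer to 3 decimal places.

2.114

h(2.18) = -0.13021, h(2.08) = 0.06418
r2 = 2.08000 − 0.06418·(2.08000 − 2.18000) / (0.06418 − (-0.13021)) = 2.08000 − (-0.00642)/(0.19439) = 2.11301
h(2.11301) = 0.00167
r3 = 2.11301 − 0.00167·(2.11301 − 2.08000) / (0.00167 − 0.06418) = 2.11301 − (0.00006)/(-0.06250) = 2.11390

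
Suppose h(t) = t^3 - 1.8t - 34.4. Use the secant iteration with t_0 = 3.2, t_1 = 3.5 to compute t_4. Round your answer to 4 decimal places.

3.4366

h(3.2) = -7.392000, h(3.5) = 2.175000
t_2 = 3.500000 − 2.175000·(3.500000 − 3.200000) / (2.175000 − (-7.392000)) = 3.500000 − (0.652500)/(9.567000) = 3.431797
h(3.431797) = -0.160176
t_3 = 3.431797 − (-0.160176)·(3.431797 − 3.500000) / (-0.160176 − 2.175000) = 3.431797 − (0.010925)/(-2.335176) = 3.436475
h(3.436475) = -0.003081
t_4 = 3.436475 − (-0.003081)·(3.436475 − 3.431797) / (-0.003081 − (-0.160176)) = 3.436475 − (-0.000014)/(0.157095) = 3.436567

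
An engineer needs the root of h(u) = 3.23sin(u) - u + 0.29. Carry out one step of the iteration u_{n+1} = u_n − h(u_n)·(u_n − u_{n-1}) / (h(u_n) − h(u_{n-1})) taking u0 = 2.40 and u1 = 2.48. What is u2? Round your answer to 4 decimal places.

2.4207

h(2.40) = 0.071746, h(2.48) = -0.205571
u2 = 2.480000 − (-0.205571)·(2.480000 − 2.400000) / (-0.205571 − 0.071746) = 2.480000 − (-0.016446)/(-0.277317) = 2.420697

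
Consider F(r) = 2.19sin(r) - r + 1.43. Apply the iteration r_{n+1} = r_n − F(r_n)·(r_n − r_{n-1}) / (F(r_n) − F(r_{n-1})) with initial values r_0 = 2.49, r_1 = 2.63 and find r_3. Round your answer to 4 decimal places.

F(2.49) = 0.268133, F(2.63) = -0.127849
r_2 = 2.630000 − (-0.127849)·(2.630000 − 2.490000) / (-0.127849 − 0.268133) = 2.630000 − (-0.017899)/(-0.395982) = 2.584799
F(2.584799) = 0.002544
r_3 = 2.584799 − 0.002544·(2.584799 − 2.630000) / (0.002544 − (-0.127849)) = 2.584799 − (-0.000115)/(0.130393) = 2.585681

2.5857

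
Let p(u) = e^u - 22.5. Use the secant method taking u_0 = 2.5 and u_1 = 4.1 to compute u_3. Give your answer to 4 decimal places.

2.9982

p(2.5) = -10.317506, p(4.1) = 37.840288
u_2 = 4.100000 − 37.840288·(4.100000 − 2.500000) / (37.840288 − (-10.317506)) = 4.100000 − (60.544460)/(48.157794) = 2.842790
p(2.842790) = -5.336415
u_3 = 2.842790 − (-5.336415)·(2.842790 − 4.100000) / (-5.336415 − 37.840288) = 2.842790 − (6.708994)/(-43.176703) = 2.998175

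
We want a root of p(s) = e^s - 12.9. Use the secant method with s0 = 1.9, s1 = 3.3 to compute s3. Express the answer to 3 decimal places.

p(1.9) = -6.21411, p(3.3) = 14.21264
s2 = 3.30000 − 14.21264·(3.30000 − 1.90000) / (14.21264 − (-6.21411)) = 3.30000 − (19.89769)/(20.42674) = 2.32590
p(2.32590) = -2.66411
s3 = 2.32590 − (-2.66411)·(2.32590 − 3.30000) / (-2.66411 − 14.21264) = 2.32590 − (2.59511)/(-16.87675) = 2.47967

2.480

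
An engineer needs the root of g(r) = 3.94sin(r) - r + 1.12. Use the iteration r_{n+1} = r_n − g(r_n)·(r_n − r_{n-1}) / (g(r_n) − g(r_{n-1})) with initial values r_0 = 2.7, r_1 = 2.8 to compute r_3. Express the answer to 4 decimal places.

g(2.7) = 0.103877, g(2.8) = -0.360147
r_2 = 2.800000 − (-0.360147)·(2.800000 − 2.700000) / (-0.360147 − 0.103877) = 2.800000 − (-0.036015)/(-0.464023) = 2.722386
g(2.722386) = 0.001335
r_3 = 2.722386 − 0.001335·(2.722386 − 2.800000) / (0.001335 − (-0.360147)) = 2.722386 − (-0.000104)/(0.361482) = 2.722673

2.7227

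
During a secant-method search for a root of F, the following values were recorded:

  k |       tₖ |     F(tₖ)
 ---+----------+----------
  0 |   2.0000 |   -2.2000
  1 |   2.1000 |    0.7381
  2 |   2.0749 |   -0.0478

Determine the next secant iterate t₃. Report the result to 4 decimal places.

t₃ = 2.0749 − (-0.0478)·(2.0749 − 2.1000) / (-0.0478 − 0.7381)
   = 2.0749 − (0.001200)/(-0.785900) = 2.076427

2.0764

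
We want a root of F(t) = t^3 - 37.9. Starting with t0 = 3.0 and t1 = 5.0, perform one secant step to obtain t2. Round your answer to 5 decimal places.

3.22245

F(3.0) = -10.9000000, F(5.0) = 87.1000000
t2 = 5.0000000 − 87.1000000·(5.0000000 − 3.0000000) / (87.1000000 − (-10.9000000)) = 5.0000000 − (174.2000000)/(98.0000000) = 3.2224490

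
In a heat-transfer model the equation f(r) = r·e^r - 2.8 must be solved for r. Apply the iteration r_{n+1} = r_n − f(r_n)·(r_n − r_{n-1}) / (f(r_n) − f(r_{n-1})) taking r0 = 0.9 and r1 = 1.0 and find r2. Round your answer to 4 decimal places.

f(0.9) = -0.586357, f(1.0) = -0.081718
r2 = 1.000000 − (-0.081718)·(1.000000 − 0.900000) / (-0.081718 − (-0.586357)) = 1.000000 − (-0.008172)/(0.504639) = 1.016193

1.0162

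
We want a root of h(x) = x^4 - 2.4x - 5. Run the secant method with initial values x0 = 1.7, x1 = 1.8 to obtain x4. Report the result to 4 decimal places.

h(1.7) = -0.727900, h(1.8) = 1.177600
x2 = 1.800000 − 1.177600·(1.800000 − 1.700000) / (1.177600 − (-0.727900)) = 1.800000 − (0.117760)/(1.905500) = 1.738200
h(1.738200) = -0.043190
x3 = 1.738200 − (-0.043190)·(1.738200 − 1.800000) / (-0.043190 − 1.177600) = 1.738200 − (0.002669)/(-1.220790) = 1.740386
h(1.740386) = -0.002421
x4 = 1.740386 − (-0.002421)·(1.740386 − 1.738200) / (-0.002421 − (-0.043190)) = 1.740386 − (-0.000005)/(0.040769) = 1.740516

1.7405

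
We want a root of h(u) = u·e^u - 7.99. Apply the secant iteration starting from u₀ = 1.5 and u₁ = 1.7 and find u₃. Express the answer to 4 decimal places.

h(1.5) = -1.267466, h(1.7) = 1.315711
u₂ = 1.700000 − 1.315711·(1.700000 − 1.500000) / (1.315711 − (-1.267466)) = 1.700000 − (0.263142)/(2.583177) = 1.598132
h(1.598132) = -0.089168
u₃ = 1.598132 − (-0.089168)·(1.598132 − 1.700000) / (-0.089168 − 1.315711) = 1.598132 − (0.009083)/(-1.404879) = 1.604598

1.6046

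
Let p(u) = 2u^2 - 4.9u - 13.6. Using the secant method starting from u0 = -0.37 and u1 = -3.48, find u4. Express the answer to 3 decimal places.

p(-0.37) = -11.51320, p(-3.48) = 27.67280
u2 = -3.48000 − 27.67280·(-3.48000 − (-0.37000)) / (27.67280 − (-11.51320)) = -3.48000 − (-86.06241)/(39.18600) = -1.28375
p(-1.28375) = -4.01364
u3 = -1.28375 − (-4.01364)·(-1.28375 − (-3.48000)) / (-4.01364 − 27.67280) = -1.28375 − (-8.81497)/(-31.68644) = -1.56194
p(-1.56194) = -1.06718
u4 = -1.56194 − (-1.06718)·(-1.56194 − (-1.28375)) / (-1.06718 − (-4.01364)) = -1.56194 − (0.29688)/(2.94645) = -1.66270

-1.663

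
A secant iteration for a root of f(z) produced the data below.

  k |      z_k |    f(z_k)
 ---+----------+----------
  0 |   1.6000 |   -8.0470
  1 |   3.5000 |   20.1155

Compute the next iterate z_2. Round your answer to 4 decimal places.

2.1429

z_2 = 3.5000 − 20.1155·(3.5000 − 1.6000) / (20.1155 − (-8.0470))
   = 3.5000 − (38.219450)/(28.162500) = 2.142896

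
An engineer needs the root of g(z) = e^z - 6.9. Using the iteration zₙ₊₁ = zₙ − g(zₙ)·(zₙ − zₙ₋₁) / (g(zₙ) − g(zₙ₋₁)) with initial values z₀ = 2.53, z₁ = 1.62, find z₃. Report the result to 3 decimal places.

g(2.53) = 5.65351, g(1.62) = -1.84691
z₂ = 1.62000 − (-1.84691)·(1.62000 − 2.53000) / (-1.84691 − 5.65351) = 1.62000 − (1.68069)/(-7.50042) = 1.84408
g(1.84408) = -0.57772
z₃ = 1.84408 − (-0.57772)·(1.84408 − 1.62000) / (-0.57772 − (-1.84691)) = 1.84408 − (-0.12946)/(1.26919) = 1.94608

1.946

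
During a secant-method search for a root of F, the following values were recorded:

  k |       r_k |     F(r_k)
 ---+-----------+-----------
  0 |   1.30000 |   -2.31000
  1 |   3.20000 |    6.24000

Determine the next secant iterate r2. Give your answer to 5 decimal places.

r2 = 3.20000 − 6.24000·(3.20000 − 1.30000) / (6.24000 − (-2.31000))
   = 3.20000 − (11.8560000)/(8.5500000) = 1.8133333

1.81333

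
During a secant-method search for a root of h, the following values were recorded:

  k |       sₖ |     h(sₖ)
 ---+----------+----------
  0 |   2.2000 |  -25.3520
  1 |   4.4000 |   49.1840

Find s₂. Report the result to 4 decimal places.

2.9483

s₂ = 4.4000 − 49.1840·(4.4000 − 2.2000) / (49.1840 − (-25.3520))
   = 4.4000 − (108.204800)/(74.536000) = 2.948288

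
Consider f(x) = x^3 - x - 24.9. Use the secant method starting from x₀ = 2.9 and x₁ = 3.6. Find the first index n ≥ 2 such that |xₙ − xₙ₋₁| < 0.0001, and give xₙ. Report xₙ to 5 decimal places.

f(2.9) = -3.4110000, f(3.6) = 18.1560000
x₂ = 3.6000000 − 18.1560000·(0.7000000)/(21.5670000) = 3.0107108;  |Δ| = 0.5892892
f(3.0107108) = -0.6204853
x₃ = 3.0107108 − (-0.6204853)·(-0.5892892)/(-18.7764853) = 3.0301844;  |Δ| = 0.0194736
f(3.0301844) = -0.1069787
x₄ = 3.0301844 − (-0.1069787)·(0.0194736)/(0.5135066) = 3.0342413;  |Δ| = 0.0040569
f(3.0342413) = 0.0008663
x₅ = 3.0342413 − 0.0008663·(0.0040569)/(0.1078450) = 3.0342087;  |Δ| = 0.0000326
|x₅ − x₄| = 0.0000326 < 0.0001

n = 5, xₙ = 3.03421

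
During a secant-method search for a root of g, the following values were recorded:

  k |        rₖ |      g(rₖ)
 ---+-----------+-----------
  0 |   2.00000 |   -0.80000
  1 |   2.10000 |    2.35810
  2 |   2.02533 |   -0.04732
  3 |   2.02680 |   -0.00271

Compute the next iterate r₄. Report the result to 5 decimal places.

r₄ = 2.02680 − (-0.00271)·(2.02680 − 2.02533) / (-0.00271 − (-0.04732))
   = 2.02680 − (-0.0000040)/(0.0446100) = 2.0268893

2.02689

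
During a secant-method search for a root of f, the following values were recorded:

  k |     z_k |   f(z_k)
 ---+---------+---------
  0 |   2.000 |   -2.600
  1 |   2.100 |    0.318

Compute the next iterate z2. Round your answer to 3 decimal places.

z2 = 2.100 − 0.318·(2.100 − 2.000) / (0.318 − (-2.600))
   = 2.100 − (0.03180)/(2.91800) = 2.08910

2.089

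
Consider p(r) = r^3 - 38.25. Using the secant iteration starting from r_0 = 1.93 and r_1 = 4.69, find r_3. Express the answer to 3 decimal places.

3.188

p(1.93) = -31.06094, p(4.69) = 64.91171
r_2 = 4.69000 − 64.91171·(4.69000 − 1.93000) / (64.91171 − (-31.06094)) = 4.69000 − (179.15632)/(95.97265) = 2.82326
p(2.82326) = -15.74645
r_3 = 2.82326 − (-15.74645)·(2.82326 − 4.69000) / (-15.74645 − 64.91171) = 2.82326 − (29.39458)/(-80.65816) = 3.18769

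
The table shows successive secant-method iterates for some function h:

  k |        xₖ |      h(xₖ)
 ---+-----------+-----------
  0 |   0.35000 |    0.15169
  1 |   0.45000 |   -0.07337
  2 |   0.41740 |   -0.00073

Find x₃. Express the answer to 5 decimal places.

0.41707

x₃ = 0.41740 − (-0.00073)·(0.41740 − 0.45000) / (-0.00073 − (-0.07337))
   = 0.41740 − (0.0000238)/(0.0726400) = 0.4170724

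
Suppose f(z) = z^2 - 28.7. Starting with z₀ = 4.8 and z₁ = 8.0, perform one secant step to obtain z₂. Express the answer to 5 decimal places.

f(4.8) = -5.6600000, f(8.0) = 35.3000000
z₂ = 8.0000000 − 35.3000000·(8.0000000 − 4.8000000) / (35.3000000 − (-5.6600000)) = 8.0000000 − (112.9600000)/(40.9600000) = 5.2421875

5.24219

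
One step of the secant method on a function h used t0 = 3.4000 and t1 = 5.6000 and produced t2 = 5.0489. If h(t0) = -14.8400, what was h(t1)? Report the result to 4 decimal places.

4.9599

The secant line through (3.4000, -14.8400) and (5.6000, h(t1)) crosses zero at t2 = 5.0489.
So (3.4000, -14.8400), (5.6000, h(t1)), (5.0489, 0) are collinear:
h(t1) = -14.8400 · (5.6000 − 5.0489) / (3.4000 − 5.0489) = -14.8400 · (0.551100)/(-1.648900) = 4.959867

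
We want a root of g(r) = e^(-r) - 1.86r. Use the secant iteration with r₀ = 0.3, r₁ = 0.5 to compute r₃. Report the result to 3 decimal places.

0.371

g(0.3) = 0.18282, g(0.5) = -0.32347
r₂ = 0.50000 − (-0.32347)·(0.50000 − 0.30000) / (-0.32347 − 0.18282) = 0.50000 − (-0.06469)/(-0.50629) = 0.37222
g(0.37222) = -0.00312
r₃ = 0.37222 − (-0.00312)·(0.37222 − 0.50000) / (-0.00312 − (-0.32347)) = 0.37222 − (0.00040)/(0.32034) = 0.37097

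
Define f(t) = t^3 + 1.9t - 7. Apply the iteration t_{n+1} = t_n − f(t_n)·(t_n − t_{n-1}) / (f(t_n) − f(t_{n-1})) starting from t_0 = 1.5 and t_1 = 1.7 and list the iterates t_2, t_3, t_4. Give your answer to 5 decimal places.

1.58081, 1.58543, 1.58570

f(1.5) = -0.7750000, f(1.7) = 1.1430000
t_2 = 1.7000000 − 1.1430000·(1.7000000 − 1.5000000) / (1.1430000 − (-0.7750000)) = 1.7000000 − (0.2286000)/(1.9180000) = 1.5808133
f(1.5808133) = -0.0460482
t_3 = 1.5808133 − (-0.0460482)·(1.5808133 − 1.7000000) / (-0.0460482 − 1.1430000) = 1.5808133 − (0.0054883)/(-1.1890482) = 1.5854291
f(1.5854291) = -0.0025734
t_4 = 1.5854291 − (-0.0025734)·(1.5854291 − 1.5808133) / (-0.0025734 − (-0.0460482)) = 1.5854291 − (-0.0000119)/(0.0434748) = 1.5857023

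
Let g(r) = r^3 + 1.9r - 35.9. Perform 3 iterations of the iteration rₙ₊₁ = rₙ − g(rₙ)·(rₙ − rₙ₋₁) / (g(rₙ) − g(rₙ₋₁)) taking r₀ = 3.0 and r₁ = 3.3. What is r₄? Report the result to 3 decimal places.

3.107

g(3.0) = -3.20000, g(3.3) = 6.30700
r₂ = 3.30000 − 6.30700·(3.30000 − 3.00000) / (6.30700 − (-3.20000)) = 3.30000 − (1.89210)/(9.50700) = 3.10098
g(3.10098) = -0.18893
r₃ = 3.10098 − (-0.18893)·(3.10098 − 3.30000) / (-0.18893 − 6.30700) = 3.10098 − (0.03760)/(-6.49593) = 3.10677
g(3.10677) = -0.01063
r₄ = 3.10677 − (-0.01063)·(3.10677 − 3.10098) / (-0.01063 − (-0.18893)) = 3.10677 − (-0.00006)/(0.17830) = 3.10711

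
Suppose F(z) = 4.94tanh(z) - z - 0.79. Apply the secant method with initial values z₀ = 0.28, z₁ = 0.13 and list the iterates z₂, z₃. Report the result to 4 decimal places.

F(0.28) = 0.278151, F(0.13) = -0.281393
z₂ = 0.130000 − (-0.281393)·(0.130000 − 0.280000) / (-0.281393 − 0.278151) = 0.130000 − (0.042209)/(-0.559545) = 0.205435
F(0.205435) = 0.005373
z₃ = 0.205435 − 0.005373·(0.205435 − 0.130000) / (0.005373 − (-0.281393)) = 0.205435 − (0.000405)/(0.286766) = 0.204021

0.2054, 0.2040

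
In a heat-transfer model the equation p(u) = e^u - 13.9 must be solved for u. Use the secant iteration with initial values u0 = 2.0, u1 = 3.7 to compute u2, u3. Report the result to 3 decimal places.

p(2.0) = -6.51094, p(3.7) = 26.54730
u2 = 3.70000 − 26.54730·(3.70000 − 2.00000) / (26.54730 − (-6.51094)) = 3.70000 − (45.13042)/(33.05825) = 2.33482
p(2.33482) = -3.57239
u3 = 2.33482 − (-3.57239)·(2.33482 − 3.70000) / (-3.57239 − 26.54730) = 2.33482 − (4.87695)/(-30.11969) = 2.49674

2.335, 2.497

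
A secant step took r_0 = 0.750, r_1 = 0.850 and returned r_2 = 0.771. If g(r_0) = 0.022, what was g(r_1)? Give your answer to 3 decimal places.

The secant line through (0.750, 0.022) and (0.850, g(r_1)) crosses zero at r_2 = 0.771.
So (0.750, 0.022), (0.850, g(r_1)), (0.771, 0) are collinear:
g(r_1) = 0.022 · (0.850 − 0.771) / (0.750 − 0.771) = 0.022 · (0.07900)/(-0.02100) = -0.08276

-0.083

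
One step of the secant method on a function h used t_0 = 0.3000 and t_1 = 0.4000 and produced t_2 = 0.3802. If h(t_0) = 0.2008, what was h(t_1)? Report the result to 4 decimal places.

-0.0496

The secant line through (0.3000, 0.2008) and (0.4000, h(t_1)) crosses zero at t_2 = 0.3802.
So (0.3000, 0.2008), (0.4000, h(t_1)), (0.3802, 0) are collinear:
h(t_1) = 0.2008 · (0.4000 − 0.3802) / (0.3000 − 0.3802) = 0.2008 · (0.019800)/(-0.080200) = -0.049574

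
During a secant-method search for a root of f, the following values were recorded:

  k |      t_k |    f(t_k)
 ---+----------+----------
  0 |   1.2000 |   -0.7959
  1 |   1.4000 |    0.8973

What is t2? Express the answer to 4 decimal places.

1.2940

t2 = 1.4000 − 0.8973·(1.4000 − 1.2000) / (0.8973 − (-0.7959))
   = 1.4000 − (0.179460)/(1.693200) = 1.294011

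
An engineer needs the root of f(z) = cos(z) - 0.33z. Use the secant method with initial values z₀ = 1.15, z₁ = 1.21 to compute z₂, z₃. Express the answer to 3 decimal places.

1.173, 1.173

f(1.15) = 0.02899, f(1.21) = -0.04628
z₂ = 1.21000 − (-0.04628)·(1.21000 − 1.15000) / (-0.04628 − 0.02899) = 1.21000 − (-0.00278)/(-0.07527) = 1.17311
f(1.17311) = 0.00016
z₃ = 1.17311 − 0.00016·(1.17311 − 1.21000) / (0.00016 − (-0.04628)) = 1.17311 − (-0.00001)/(0.04644) = 1.17324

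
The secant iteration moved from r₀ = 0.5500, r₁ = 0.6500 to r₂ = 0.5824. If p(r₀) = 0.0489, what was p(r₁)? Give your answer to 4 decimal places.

-0.1020

The secant line through (0.5500, 0.0489) and (0.6500, p(r₁)) crosses zero at r₂ = 0.5824.
So (0.5500, 0.0489), (0.6500, p(r₁)), (0.5824, 0) are collinear:
p(r₁) = 0.0489 · (0.6500 − 0.5824) / (0.5500 − 0.5824) = 0.0489 · (0.067600)/(-0.032400) = -0.102026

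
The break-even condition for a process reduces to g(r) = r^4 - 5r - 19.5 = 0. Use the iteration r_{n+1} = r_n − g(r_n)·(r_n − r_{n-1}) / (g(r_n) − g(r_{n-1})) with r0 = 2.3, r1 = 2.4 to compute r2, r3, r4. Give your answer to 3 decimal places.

g(2.3) = -3.01590, g(2.4) = 1.67760
r2 = 2.40000 − 1.67760·(2.40000 − 2.30000) / (1.67760 − (-3.01590)) = 2.40000 − (0.16776)/(4.69350) = 2.36426
g(2.36426) = -0.07642
r3 = 2.36426 − (-0.07642)·(2.36426 − 2.40000) / (-0.07642 − 1.67760) = 2.36426 − (0.00273)/(-1.75402) = 2.36581
g(2.36581) = -0.00180
r4 = 2.36581 − (-0.00180)·(2.36581 − 2.36426) / (-0.00180 − (-0.07642)) = 2.36581 − (0.00000)/(0.07461) = 2.36585

2.364, 2.366, 2.366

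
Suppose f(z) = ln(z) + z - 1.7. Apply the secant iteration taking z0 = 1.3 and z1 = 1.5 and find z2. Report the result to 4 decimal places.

1.3802

f(1.3) = -0.137636, f(1.5) = 0.205465
z2 = 1.500000 − 0.205465·(1.500000 − 1.300000) / (0.205465 − (-0.137636)) = 1.500000 − (0.041093)/(0.343101) = 1.380230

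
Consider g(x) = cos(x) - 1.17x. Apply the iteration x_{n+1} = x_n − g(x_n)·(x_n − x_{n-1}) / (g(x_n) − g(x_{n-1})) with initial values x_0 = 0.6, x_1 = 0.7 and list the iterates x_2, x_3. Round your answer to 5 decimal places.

g(0.6) = 0.1233356, g(0.7) = -0.0541578
x_2 = 0.7000000 − (-0.0541578)·(0.7000000 − 0.6000000) / (-0.0541578 − 0.1233356) = 0.7000000 − (-0.0054158)/(-0.1774934) = 0.6694874
g(0.6694874) = 0.0008396
x_3 = 0.6694874 − 0.0008396·(0.6694874 − 0.7000000) / (0.0008396 − (-0.0541578)) = 0.6694874 − (-0.0000256)/(0.0549974) = 0.6699532

0.66949, 0.66995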